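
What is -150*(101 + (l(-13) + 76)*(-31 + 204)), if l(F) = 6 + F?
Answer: -1805700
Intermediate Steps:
-150*(101 + (l(-13) + 76)*(-31 + 204)) = -150*(101 + ((6 - 13) + 76)*(-31 + 204)) = -150*(101 + (-7 + 76)*173) = -150*(101 + 69*173) = -150*(101 + 11937) = -150*12038 = -1805700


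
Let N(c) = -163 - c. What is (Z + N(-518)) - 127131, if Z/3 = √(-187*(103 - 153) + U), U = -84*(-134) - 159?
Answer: -126776 + 3*√20447 ≈ -1.2635e+5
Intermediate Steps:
U = 11097 (U = 11256 - 159 = 11097)
Z = 3*√20447 (Z = 3*√(-187*(103 - 153) + 11097) = 3*√(-187*(-50) + 11097) = 3*√(9350 + 11097) = 3*√20447 ≈ 428.98)
(Z + N(-518)) - 127131 = (3*√20447 + (-163 - 1*(-518))) - 127131 = (3*√20447 + (-163 + 518)) - 127131 = (3*√20447 + 355) - 127131 = (355 + 3*√20447) - 127131 = -126776 + 3*√20447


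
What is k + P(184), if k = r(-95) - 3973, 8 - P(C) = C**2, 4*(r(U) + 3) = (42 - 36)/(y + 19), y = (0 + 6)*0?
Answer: -1437309/38 ≈ -37824.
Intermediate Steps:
y = 0 (y = 6*0 = 0)
r(U) = -111/38 (r(U) = -3 + ((42 - 36)/(0 + 19))/4 = -3 + (6/19)/4 = -3 + (6*(1/19))/4 = -3 + (1/4)*(6/19) = -3 + 3/38 = -111/38)
P(C) = 8 - C**2
k = -151085/38 (k = -111/38 - 3973 = -151085/38 ≈ -3975.9)
k + P(184) = -151085/38 + (8 - 1*184**2) = -151085/38 + (8 - 1*33856) = -151085/38 + (8 - 33856) = -151085/38 - 33848 = -1437309/38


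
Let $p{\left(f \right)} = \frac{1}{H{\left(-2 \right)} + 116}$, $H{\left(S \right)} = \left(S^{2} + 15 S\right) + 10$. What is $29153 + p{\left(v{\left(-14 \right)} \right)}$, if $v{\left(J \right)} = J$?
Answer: $\frac{2915301}{100} \approx 29153.0$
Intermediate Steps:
$H{\left(S \right)} = 10 + S^{2} + 15 S$
$p{\left(f \right)} = \frac{1}{100}$ ($p{\left(f \right)} = \frac{1}{\left(10 + \left(-2\right)^{2} + 15 \left(-2\right)\right) + 116} = \frac{1}{\left(10 + 4 - 30\right) + 116} = \frac{1}{-16 + 116} = \frac{1}{100}$)
$29153 + p{\left(v{\left(-14 \right)} \right)} = 29153 + \frac{1}{100} = \frac{2915301}{100}$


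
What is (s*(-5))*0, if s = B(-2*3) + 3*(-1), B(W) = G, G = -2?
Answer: 0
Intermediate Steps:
B(W) = -2
s = -5 (s = -2 + 3*(-1) = -2 - 3 = -5)
(s*(-5))*0 = -5*(-5)*0 = 25*0 = 0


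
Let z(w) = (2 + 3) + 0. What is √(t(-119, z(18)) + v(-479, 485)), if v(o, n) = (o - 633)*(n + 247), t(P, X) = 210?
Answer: I*√813774 ≈ 902.09*I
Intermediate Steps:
z(w) = 5 (z(w) = 5 + 0 = 5)
v(o, n) = (-633 + o)*(247 + n)
√(t(-119, z(18)) + v(-479, 485)) = √(210 + (-156351 - 633*485 + 247*(-479) + 485*(-479))) = √(210 + (-156351 - 307005 - 118313 - 232315)) = √(210 - 813984) = √(-813774) = I*√813774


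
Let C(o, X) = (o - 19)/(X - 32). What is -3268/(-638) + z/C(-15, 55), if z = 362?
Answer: -1300219/5423 ≈ -239.76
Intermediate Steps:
C(o, X) = (-19 + o)/(-32 + X)
-3268/(-638) + z/C(-15, 55) = -3268/(-638) + 362/(((-19 - 15)/(-32 + 55))) = -3268*(-1/638) + 362/((-34/23)) = 1634/319 + 362/(((1/23)*(-34))) = 1634/319 + 362/(-34/23) = 1634/319 + 362*(-23/34) = 1634/319 - 4163/17 = -1300219/5423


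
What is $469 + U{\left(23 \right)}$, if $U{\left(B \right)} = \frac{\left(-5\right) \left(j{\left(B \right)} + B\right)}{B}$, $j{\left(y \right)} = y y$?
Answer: $349$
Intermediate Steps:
$j{\left(y \right)} = y^{2}$
$U{\left(B \right)} = \frac{- 5 B - 5 B^{2}}{B}$ ($U{\left(B \right)} = \frac{\left(-5\right) \left(B^{2} + B\right)}{B} = \frac{\left(-5\right) \left(B + B^{2}\right)}{B} = \frac{- 5 B - 5 B^{2}}{B}$)
$469 + U{\left(23 \right)} = 469 - 120 = 349$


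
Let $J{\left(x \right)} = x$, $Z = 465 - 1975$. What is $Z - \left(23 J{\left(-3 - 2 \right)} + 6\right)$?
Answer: $-1401$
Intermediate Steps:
$Z = -1510$
$Z - \left(23 J{\left(-3 - 2 \right)} + 6\right) = -1510 - \left(23 \left(-3 - 2\right) + 6\right) = -1510 - \left(23 \left(-5\right) + 6\right) = -1510 - \left(-115 + 6\right) = -1510 - -109 = -1510 + 109 = -1401$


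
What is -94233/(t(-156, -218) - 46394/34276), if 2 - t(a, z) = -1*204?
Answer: -538321718/1169077 ≈ -460.47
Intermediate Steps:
t(a, z) = 206 (t(a, z) = 2 - (-1)*204 = 2 - 1*(-204) = 2 + 204 = 206)
-94233/(t(-156, -218) - 46394/34276) = -94233/(206 - 46394/34276) = -94233/(206 - 46394*1/34276) = -94233/(206 - 23197/17138) = -94233/3507231/17138 = -94233*17138/3507231 = -538321718/1169077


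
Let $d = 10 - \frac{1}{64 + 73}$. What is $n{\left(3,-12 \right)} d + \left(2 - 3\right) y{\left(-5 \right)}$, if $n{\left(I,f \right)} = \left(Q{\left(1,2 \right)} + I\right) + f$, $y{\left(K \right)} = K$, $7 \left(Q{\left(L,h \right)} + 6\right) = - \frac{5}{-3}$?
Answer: $- \frac{410005}{2877} \approx -142.51$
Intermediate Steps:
$Q{\left(L,h \right)} = - \frac{121}{21}$ ($Q{\left(L,h \right)} = -6 + \frac{\left(-5\right) \frac{1}{-3}}{7} = -6 + \frac{\left(-5\right) \left(- \frac{1}{3}\right)}{7} = -6 + \frac{1}{7} \cdot \frac{5}{3} = -6 + \frac{5}{21} = - \frac{121}{21}$)
$n{\left(I,f \right)} = - \frac{121}{21} + I + f$ ($n{\left(I,f \right)} = \left(- \frac{121}{21} + I\right) + f = - \frac{121}{21} + I + f$)
$d = \frac{1369}{137}$ ($d = 10 - \frac{1}{137} = \frac{1369}{137} \approx 9.9927$)
$n{\left(3,-12 \right)} d + \left(2 - 3\right) y{\left(-5 \right)} = \left(- \frac{121}{21} + 3 - 12\right) \frac{1369}{137} + \left(2 - 3\right) \left(-5\right) = \left(- \frac{310}{21}\right) \frac{1369}{137} - -5 = - \frac{424390}{2877} + 5 = - \frac{410005}{2877}$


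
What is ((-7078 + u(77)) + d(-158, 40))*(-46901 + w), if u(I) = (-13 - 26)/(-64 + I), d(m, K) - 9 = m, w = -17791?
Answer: 467723160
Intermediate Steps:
d(m, K) = 9 + m
u(I) = -39/(-64 + I)
((-7078 + u(77)) + d(-158, 40))*(-46901 + w) = ((-7078 - 39/(-64 + 77)) + (9 - 158))*(-46901 - 17791) = ((-7078 - 39/13) - 149)*(-64692) = ((-7078 - 39*1/13) - 149)*(-64692) = ((-7078 - 3) - 149)*(-64692) = (-7081 - 149)*(-64692) = -7230*(-64692) = 467723160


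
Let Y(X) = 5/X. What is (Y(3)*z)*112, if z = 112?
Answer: 62720/3 ≈ 20907.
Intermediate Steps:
(Y(3)*z)*112 = ((5/3)*112)*112 = (560/3)*112 = 62720/3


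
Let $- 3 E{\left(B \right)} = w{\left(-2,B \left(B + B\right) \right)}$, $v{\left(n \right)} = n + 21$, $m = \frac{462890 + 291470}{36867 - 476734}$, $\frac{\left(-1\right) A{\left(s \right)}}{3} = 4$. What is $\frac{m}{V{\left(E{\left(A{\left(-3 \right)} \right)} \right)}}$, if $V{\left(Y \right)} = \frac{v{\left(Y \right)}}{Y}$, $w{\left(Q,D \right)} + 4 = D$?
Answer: $- \frac{214238240}{97210607} \approx -2.2039$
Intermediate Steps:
$A{\left(s \right)} = -12$ ($A{\left(s \right)} = \left(-3\right) 4 = -12$)
$m = - \frac{754360}{439867}$ ($m = \frac{754360}{-439867} = 754360 \left(- \frac{1}{439867}\right) = - \frac{754360}{439867} \approx -1.715$)
$w{\left(Q,D \right)} = -4 + D$
$v{\left(n \right)} = 21 + n$
$E{\left(B \right)} = \frac{4}{3} - \frac{2 B^{2}}{3}$ ($E{\left(B \right)} = - \frac{-4 + B \left(B + B\right)}{3} = - \frac{-4 + B 2 B}{3} = - \frac{-4 + 2 B^{2}}{3} = \frac{4}{3} - \frac{2 B^{2}}{3}$)
$V{\left(Y \right)} = \frac{21 + Y}{Y}$
$\frac{m}{V{\left(E{\left(A{\left(-3 \right)} \right)} \right)}} = - \frac{754360}{439867 \frac{21 + \left(\frac{4}{3} - \frac{2 \left(-12\right)^{2}}{3}\right)}{\frac{4}{3} - \frac{2 \left(-12\right)^{2}}{3}}} = - \frac{754360}{439867 \frac{21 + \left(\frac{4}{3} - 96\right)}{\frac{4}{3} - 96}} = - \frac{754360}{439867 \frac{21 - \frac{284}{3}}{- \frac{284}{3}}} = - \frac{754360}{439867 \left(\left(- \frac{3}{284}\right) \left(- \frac{221}{3}\right)\right)} = - \frac{754360}{439867 \cdot \frac{221}{284}} = \left(- \frac{754360}{439867}\right) \frac{284}{221} = - \frac{214238240}{97210607}$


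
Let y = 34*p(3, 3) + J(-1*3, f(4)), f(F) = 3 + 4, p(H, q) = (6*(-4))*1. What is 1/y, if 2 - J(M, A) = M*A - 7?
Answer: -1/786 ≈ -0.0012723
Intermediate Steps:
p(H, q) = -24 (p(H, q) = -24*1 = -24)
f(F) = 7
J(M, A) = 9 - A*M (J(M, A) = 2 - (M*A - 7) = 2 - (A*M - 7) = 2 - (-7 + A*M) = 2 + (7 - A*M) = 9 - A*M)
y = -786 (y = 34*(-24) + (9 - 1*7*(-1*3)) = -816 + (9 - 1*7*(-3)) = -816 + (9 + 21) = -816 + 30 = -786)
1/y = 1/(-786) = -1/786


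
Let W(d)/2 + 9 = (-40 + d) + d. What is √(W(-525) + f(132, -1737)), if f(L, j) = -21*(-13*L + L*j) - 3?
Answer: √4848799 ≈ 2202.0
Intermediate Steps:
W(d) = -98 + 4*d (W(d) = -18 + 2*((-40 + d) + d) = -18 + 2*(-40 + 2*d) = -18 + (-80 + 4*d) = -98 + 4*d)
f(L, j) = -3 + 273*L - 21*L*j (f(L, j) = (273*L - 21*L*j) - 3 = -3 + 273*L - 21*L*j)
√(W(-525) + f(132, -1737)) = √((-98 + 4*(-525)) + (-3 + 273*132 - 21*132*(-1737))) = √((-98 - 2100) + (-3 + 36036 + 4814964)) = √(-2198 + 4850997) = √4848799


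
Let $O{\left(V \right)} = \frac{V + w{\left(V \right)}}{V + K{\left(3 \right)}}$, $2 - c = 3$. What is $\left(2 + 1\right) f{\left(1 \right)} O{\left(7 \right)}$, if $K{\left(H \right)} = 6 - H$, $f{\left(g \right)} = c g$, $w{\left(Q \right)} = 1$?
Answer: $- \frac{12}{5} \approx -2.4$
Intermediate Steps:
$c = -1$ ($c = 2 - 3 = -1$)
$f{\left(g \right)} = - g$
$O{\left(V \right)} = \frac{1 + V}{3 + V}$ ($O{\left(V \right)} = \frac{V + 1}{V + \left(6 - 3\right)} = \frac{1 + V}{V + \left(6 - 3\right)} = \frac{1 + V}{V + 3} = \frac{1 + V}{3 + V}$)
$\left(2 + 1\right) f{\left(1 \right)} O{\left(7 \right)} = \left(2 + 1\right) \left(\left(-1\right) 1\right) \frac{1 + 7}{3 + 7} = 3 \left(-1\right) \frac{1}{10} \cdot 8 = - 3 \cdot \frac{1}{10} \cdot 8 = \left(-3\right) \frac{4}{5} = - \frac{12}{5}$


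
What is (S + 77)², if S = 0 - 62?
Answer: 225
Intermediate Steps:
S = -62
(S + 77)² = (-62 + 77)² = 15² = 225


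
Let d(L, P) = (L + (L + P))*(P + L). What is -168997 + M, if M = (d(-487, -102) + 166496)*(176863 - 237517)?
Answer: -48539139037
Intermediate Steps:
d(L, P) = (L + P)*(P + 2*L) (d(L, P) = (P + 2*L)*(L + P) = (L + P)*(P + 2*L))
M = -48538970040 (M = (((-102)² + 2*(-487)² + 3*(-487)*(-102)) + 166496)*(176863 - 237517) = ((10404 + 2*237169 + 149022) + 166496)*(-60654) = ((10404 + 474338 + 149022) + 166496)*(-60654) = (633764 + 166496)*(-60654) = 800260*(-60654) = -48538970040)
-168997 + M = -168997 - 48538970040 = -48539139037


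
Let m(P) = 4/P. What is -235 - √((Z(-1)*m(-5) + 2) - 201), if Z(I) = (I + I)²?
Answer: -235 - I*√5055/5 ≈ -235.0 - 14.22*I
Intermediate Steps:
Z(I) = 4*I² (Z(I) = (2*I)² = 4*I²)
-235 - √((Z(-1)*m(-5) + 2) - 201) = -235 - √(((4*(-1)²)*(4/(-5)) + 2) - 201) = -235 - √(((4*1)*(4*(-⅕)) + 2) - 201) = -235 - √((4*(-⅘) + 2) - 201) = -235 - √((-16/5 + 2) - 201) = -235 - √(-6/5 - 201) = -235 - √(-1011/5) = -235 - I*√5055/5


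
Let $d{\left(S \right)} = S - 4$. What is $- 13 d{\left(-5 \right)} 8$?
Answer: $936$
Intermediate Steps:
$d{\left(S \right)} = -4 + S$ ($d{\left(S \right)} = S - 4 = -4 + S$)
$- 13 d{\left(-5 \right)} 8 = - 13 \left(-4 - 5\right) 8 = \left(-13\right) \left(-9\right) 8 = 117 \cdot 8 = 936$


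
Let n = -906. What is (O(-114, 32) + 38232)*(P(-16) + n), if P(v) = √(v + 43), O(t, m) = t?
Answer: -34534908 + 114354*√3 ≈ -3.4337e+7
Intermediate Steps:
P(v) = √(43 + v)
(O(-114, 32) + 38232)*(P(-16) + n) = (-114 + 38232)*(√(43 - 16) - 906) = 38118*(√27 - 906) = 38118*(3*√3 - 906) = 38118*(-906 + 3*√3) = -34534908 + 114354*√3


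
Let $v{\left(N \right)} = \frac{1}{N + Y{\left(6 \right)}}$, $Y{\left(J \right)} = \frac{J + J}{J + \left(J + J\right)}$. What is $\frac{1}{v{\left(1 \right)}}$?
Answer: $\frac{5}{3} \approx 1.6667$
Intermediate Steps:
$Y{\left(J \right)} = \frac{2}{3}$ ($Y{\left(J \right)} = \frac{2 J}{J + 2 J} = \frac{2 J}{3 J} = 2 J \frac{1}{3 J} = \frac{2}{3}$)
$v{\left(N \right)} = \frac{1}{\frac{2}{3} + N}$ ($v{\left(N \right)} = \frac{1}{N + \frac{2}{3}} = \frac{1}{\frac{2}{3} + N}$)
$\frac{1}{v{\left(1 \right)}} = \frac{1}{3 \frac{1}{2 + 3 \cdot 1}} = \frac{1}{3 \frac{1}{2 + 3}} = \frac{1}{3 \cdot \frac{1}{5}} = \frac{1}{\frac{3}{5}} = \frac{5}{3}$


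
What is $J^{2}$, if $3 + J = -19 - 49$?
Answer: $5041$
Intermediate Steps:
$J = -71$ ($J = -3 - 68 = -71$)
$J^{2} = \left(-71\right)^{2} = 5041$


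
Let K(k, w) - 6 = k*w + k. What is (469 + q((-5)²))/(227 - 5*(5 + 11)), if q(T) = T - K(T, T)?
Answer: -54/49 ≈ -1.1020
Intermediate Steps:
K(k, w) = 6 + k + k*w (K(k, w) = 6 + (k*w + k) = 6 + (k + k*w) = 6 + k + k*w)
q(T) = -6 - T² (q(T) = T - (6 + T + T*T) = T - (6 + T + T²) = T + (-6 - T - T²) = -6 - T²)
(469 + q((-5)²))/(227 - 5*(5 + 11)) = (469 + (-6 - ((-5)²)²))/(227 - 5*(5 + 11)) = (469 + (-6 - 1*25²))/(227 - 5*16) = (469 + (-6 - 1*625))/(227 - 80) = (469 + (-6 - 625))/147 = (469 - 631)*(1/147) = -162*1/147 = -54/49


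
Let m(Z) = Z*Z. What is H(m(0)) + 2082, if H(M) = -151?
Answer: 1931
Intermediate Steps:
m(Z) = Z²
H(m(0)) + 2082 = -151 + 2082 = 1931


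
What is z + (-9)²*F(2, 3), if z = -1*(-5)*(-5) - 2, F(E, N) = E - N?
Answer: -108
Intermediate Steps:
z = -27 (z = 5*(-5) - 2 = -25 - 2 = -27)
z + (-9)²*F(2, 3) = -27 + (-9)²*(2 - 1*3) = -27 + 81*(2 - 3) = -27 + 81*(-1) = -27 - 81 = -108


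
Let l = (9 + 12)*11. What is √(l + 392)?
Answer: √623 ≈ 24.960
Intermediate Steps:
l = 231 (l = 21*11 = 231)
√(l + 392) = √(231 + 392) = √623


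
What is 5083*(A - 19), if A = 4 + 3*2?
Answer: -45747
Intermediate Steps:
A = 10 (A = 4 + 6 = 10)
5083*(A - 19) = 5083*(10 - 19) = 5083*(-9) = -45747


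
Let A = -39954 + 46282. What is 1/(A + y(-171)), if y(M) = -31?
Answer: 1/6297 ≈ 0.00015881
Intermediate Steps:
A = 6328
1/(A + y(-171)) = 1/(6328 - 31) = 1/6297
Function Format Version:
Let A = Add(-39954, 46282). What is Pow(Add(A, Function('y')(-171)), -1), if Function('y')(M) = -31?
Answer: Rational(1, 6297) ≈ 0.00015881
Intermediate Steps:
A = 6328
Pow(Add(A, Function('y')(-171)), -1) = Pow(Add(6328, -31), -1) = Pow(6297, -1) = Rational(1, 6297)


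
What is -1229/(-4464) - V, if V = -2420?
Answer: 10804109/4464 ≈ 2420.3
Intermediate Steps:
-1229/(-4464) - V = -1229/(-4464) - 1*(-2420) = -1229*(-1/4464) + 2420 = 1229/4464 + 2420 = 10804109/4464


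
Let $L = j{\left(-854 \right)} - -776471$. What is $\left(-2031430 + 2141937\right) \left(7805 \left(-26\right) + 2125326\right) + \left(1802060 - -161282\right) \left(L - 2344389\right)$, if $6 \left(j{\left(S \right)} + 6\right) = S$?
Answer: $- \frac{8598636828742}{3} \approx -2.8662 \cdot 10^{12}$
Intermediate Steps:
$j{\left(S \right)} = -6 + \frac{S}{6}$
$L = \frac{2328968}{3}$ ($L = \left(-6 + \frac{1}{6} \left(-854\right)\right) - -776471 = \left(-6 - \frac{427}{3}\right) + 776471 = - \frac{445}{3} + 776471 = \frac{2328968}{3} \approx 7.7632 \cdot 10^{5}$)
$\left(-2031430 + 2141937\right) \left(7805 \left(-26\right) + 2125326\right) + \left(1802060 - -161282\right) \left(L - 2344389\right) = \left(-2031430 + 2141937\right) \left(7805 \left(-26\right) + 2125326\right) + \left(1802060 - -161282\right) \left(\frac{2328968}{3} - 2344389\right) = 110507 \left(-202930 + 2125326\right) + \left(1802060 + \left(-932375 + 1093657\right)\right) \left(- \frac{4704199}{3}\right) = 110507 \cdot 1922396 + \left(1802060 + 161282\right) \left(- \frac{4704199}{3}\right) = 212438214772 + 1963342 \left(- \frac{4704199}{3}\right) = 212438214772 - \frac{9235951473058}{3} = - \frac{8598636828742}{3}$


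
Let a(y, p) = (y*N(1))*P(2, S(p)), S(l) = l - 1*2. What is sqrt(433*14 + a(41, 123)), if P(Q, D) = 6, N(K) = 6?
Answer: sqrt(7538) ≈ 86.822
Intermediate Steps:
S(l) = -2 + l (S(l) = l - 2 = -2 + l)
a(y, p) = 36*y (a(y, p) = (y*6)*6 = (6*y)*6 = 36*y)
sqrt(433*14 + a(41, 123)) = sqrt(433*14 + 36*41) = sqrt(6062 + 1476) = sqrt(7538)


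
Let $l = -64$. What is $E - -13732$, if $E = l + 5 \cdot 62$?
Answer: $13978$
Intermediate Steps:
$E = 246$ ($E = -64 + 5 \cdot 62 = -64 + 310 = 246$)
$E - -13732 = 246 - -13732 = 246 + 13732 = 13978$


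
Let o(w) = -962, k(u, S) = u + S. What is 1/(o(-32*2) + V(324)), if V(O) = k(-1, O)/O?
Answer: -324/311365 ≈ -0.0010406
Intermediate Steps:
k(u, S) = S + u
V(O) = (-1 + O)/O (V(O) = (O - 1)/O = (-1 + O)/O)
1/(o(-32*2) + V(324)) = 1/(-962 + (-1 + 324)/324) = 1/(-962 + (1/324)*323) = 1/(-962 + 323/324) = 1/(-311365/324) = -324/311365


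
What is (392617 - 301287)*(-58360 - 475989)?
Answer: -48802094170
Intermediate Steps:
(392617 - 301287)*(-58360 - 475989) = 91330*(-534349) = -48802094170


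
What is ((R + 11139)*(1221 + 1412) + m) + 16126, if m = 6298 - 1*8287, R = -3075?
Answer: 21246649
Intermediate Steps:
m = -1989 (m = 6298 - 8287 = -1989)
((R + 11139)*(1221 + 1412) + m) + 16126 = ((-3075 + 11139)*(1221 + 1412) - 1989) + 16126 = (8064*2633 - 1989) + 16126 = (21232512 - 1989) + 16126 = 21230523 + 16126 = 21246649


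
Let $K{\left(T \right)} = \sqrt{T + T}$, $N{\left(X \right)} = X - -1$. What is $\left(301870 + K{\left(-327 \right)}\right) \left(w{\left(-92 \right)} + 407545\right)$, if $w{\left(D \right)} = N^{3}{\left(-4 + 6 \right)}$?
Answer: $123033759640 + 407572 i \sqrt{654} \approx 1.2303 \cdot 10^{11} + 1.0423 \cdot 10^{7} i$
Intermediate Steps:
$N{\left(X \right)} = 1 + X$ ($N{\left(X \right)} = X + 1 = 1 + X$)
$w{\left(D \right)} = 27$ ($w{\left(D \right)} = \left(1 + \left(-4 + 6\right)\right)^{3} = \left(1 + 2\right)^{3} = 3^{3} = 27$)
$K{\left(T \right)} = \sqrt{2} \sqrt{T}$ ($K{\left(T \right)} = \sqrt{2 T} = \sqrt{2} \sqrt{T}$)
$\left(301870 + K{\left(-327 \right)}\right) \left(w{\left(-92 \right)} + 407545\right) = \left(301870 + \sqrt{2} \sqrt{-327}\right) \left(27 + 407545\right) = \left(301870 + \sqrt{2} i \sqrt{327}\right) 407572 = \left(301870 + i \sqrt{654}\right) 407572 = 123033759640 + 407572 i \sqrt{654}$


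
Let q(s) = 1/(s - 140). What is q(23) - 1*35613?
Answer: -4166722/117 ≈ -35613.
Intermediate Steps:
q(s) = 1/(-140 + s)
q(23) - 1*35613 = 1/(-140 + 23) - 1*35613 = 1/(-117) - 35613 = -1/117 - 35613 = -4166722/117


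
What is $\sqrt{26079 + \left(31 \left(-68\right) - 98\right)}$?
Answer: $\sqrt{23873} \approx 154.51$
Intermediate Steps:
$\sqrt{26079 + \left(31 \left(-68\right) - 98\right)} = \sqrt{26079 - 2206} = \sqrt{23873}$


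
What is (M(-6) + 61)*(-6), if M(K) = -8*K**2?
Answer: 1362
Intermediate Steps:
(M(-6) + 61)*(-6) = (-8*(-6)**2 + 61)*(-6) = (-8*36 + 61)*(-6) = (-288 + 61)*(-6) = -227*(-6) = 1362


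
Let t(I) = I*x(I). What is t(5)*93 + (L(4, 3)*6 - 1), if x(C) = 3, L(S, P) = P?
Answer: 1412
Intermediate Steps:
t(I) = 3*I (t(I) = I*3 = 3*I)
t(5)*93 + (L(4, 3)*6 - 1) = (3*5)*93 + (3*6 - 1) = 15*93 + (18 - 1) = 1395 + 17 = 1412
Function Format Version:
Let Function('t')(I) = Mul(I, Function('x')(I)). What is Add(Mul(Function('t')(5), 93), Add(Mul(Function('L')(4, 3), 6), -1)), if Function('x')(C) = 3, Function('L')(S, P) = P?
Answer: 1412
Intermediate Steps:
Function('t')(I) = Mul(3, I) (Function('t')(I) = Mul(I, 3) = Mul(3, I))
Add(Mul(Function('t')(5), 93), Add(Mul(Function('L')(4, 3), 6), -1)) = Add(Mul(Mul(3, 5), 93), Add(Mul(3, 6), -1)) = Add(Mul(15, 93), Add(18, -1)) = Add(1395, 17) = 1412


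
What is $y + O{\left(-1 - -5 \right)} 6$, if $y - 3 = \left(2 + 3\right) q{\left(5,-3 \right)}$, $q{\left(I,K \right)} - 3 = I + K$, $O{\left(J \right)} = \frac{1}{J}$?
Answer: $\frac{59}{2} \approx 29.5$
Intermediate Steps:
$q{\left(I,K \right)} = 3 + I + K$ ($q{\left(I,K \right)} = 3 + \left(I + K\right) = 3 + I + K$)
$y = 28$ ($y = 3 + \left(2 + 3\right) \left(3 + 5 - 3\right) = 3 + 5 \cdot 5 = 3 + 25 = 28$)
$y + O{\left(-1 - -5 \right)} 6 = 28 + \frac{1}{-1 - -5} \cdot 6 = 28 + \frac{1}{-1 + 5} \cdot 6 = 28 + \frac{1}{4} \cdot 6 = 28 + \frac{3}{2} = \frac{59}{2}$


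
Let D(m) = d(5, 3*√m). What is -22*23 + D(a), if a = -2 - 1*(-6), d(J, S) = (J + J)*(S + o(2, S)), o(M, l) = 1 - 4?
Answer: -476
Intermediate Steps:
o(M, l) = -3
d(J, S) = 2*J*(-3 + S) (d(J, S) = (J + J)*(S - 3) = (2*J)*(-3 + S) = 2*J*(-3 + S))
a = 4 (a = -2 + 6 = 4)
D(m) = -30 + 30*√m (D(m) = 2*5*(-3 + 3*√m) = -30 + 30*√m)
-22*23 + D(a) = -22*23 + (-30 + 30*√4) = -506 + (-30 + 30*2) = -506 + (-30 + 60) = -506 + 30 = -476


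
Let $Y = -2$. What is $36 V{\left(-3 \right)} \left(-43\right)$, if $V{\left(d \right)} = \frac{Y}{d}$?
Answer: $-1032$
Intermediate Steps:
$V{\left(d \right)} = - \frac{2}{d}$
$36 V{\left(-3 \right)} \left(-43\right) = 36 \left(- \frac{2}{-3}\right) \left(-43\right) = 36 \left(\left(-2\right) \left(- \frac{1}{3}\right)\right) \left(-43\right) = 36 \cdot \frac{2}{3} \left(-43\right) = 24 \left(-43\right) = -1032$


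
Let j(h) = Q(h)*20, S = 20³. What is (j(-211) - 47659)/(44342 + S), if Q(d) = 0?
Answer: -47659/52342 ≈ -0.91053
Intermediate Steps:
S = 8000
j(h) = 0 (j(h) = 0*20 = 0)
(j(-211) - 47659)/(44342 + S) = (0 - 47659)/(44342 + 8000) = -47659/52342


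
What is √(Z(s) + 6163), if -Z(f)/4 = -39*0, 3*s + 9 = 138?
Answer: √6163 ≈ 78.505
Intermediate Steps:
s = 43 (s = -3 + (⅓)*138 = -3 + 46 = 43)
Z(f) = 0 (Z(f) = -(-156)*0 = -4*0 = 0)
√(Z(s) + 6163) = √(0 + 6163) = √6163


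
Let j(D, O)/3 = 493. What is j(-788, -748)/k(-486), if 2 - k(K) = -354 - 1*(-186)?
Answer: 87/10 ≈ 8.7000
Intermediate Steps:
k(K) = 170 (k(K) = 2 - (-354 - 1*(-186)) = 2 - (-354 + 186) = 2 - 1*(-168) = 2 + 168 = 170)
j(D, O) = 1479 (j(D, O) = 3*493 = 1479)
j(-788, -748)/k(-486) = 1479/170 = 1479*(1/170) = 87/10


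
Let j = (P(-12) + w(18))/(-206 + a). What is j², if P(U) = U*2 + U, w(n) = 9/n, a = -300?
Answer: 5041/1024144 ≈ 0.0049222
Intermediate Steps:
P(U) = 3*U (P(U) = 2*U + U = 3*U)
j = 71/1012 (j = (3*(-12) + 9/18)/(-206 - 300) = (-36 + 9*(1/18))/(-506) = (-36 + ½)*(-1/506) = -71/2*(-1/506) = 71/1012 ≈ 0.070158)
j² = (71/1012)² = 5041/1024144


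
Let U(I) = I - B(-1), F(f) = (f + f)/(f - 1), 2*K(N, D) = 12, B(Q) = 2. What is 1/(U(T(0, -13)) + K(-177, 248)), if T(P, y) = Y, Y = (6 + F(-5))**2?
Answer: 9/565 ≈ 0.015929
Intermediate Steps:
K(N, D) = 6 (K(N, D) = (1/2)*12 = 6)
F(f) = 2*f/(-1 + f) (F(f) = (2*f)/(-1 + f) = 2*f/(-1 + f))
Y = 529/9 (Y = (6 + 2*(-5)/(-1 - 5))**2 = (6 + 2*(-5)/(-6))**2 = (6 + 2*(-5)*(-1/6))**2 = (6 + 5/3)**2 = (23/3)**2 = 529/9 ≈ 58.778)
T(P, y) = 529/9
U(I) = -2 + I (U(I) = I - 1*2 = I - 2 = -2 + I)
1/(U(T(0, -13)) + K(-177, 248)) = 1/((-2 + 529/9) + 6) = 1/(511/9 + 6) = 1/(565/9) = 9/565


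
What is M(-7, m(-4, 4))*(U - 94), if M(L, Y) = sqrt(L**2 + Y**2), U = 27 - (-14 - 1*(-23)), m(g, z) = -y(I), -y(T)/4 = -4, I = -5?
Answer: -76*sqrt(305) ≈ -1327.3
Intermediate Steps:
y(T) = 16 (y(T) = -4*(-4) = 16)
m(g, z) = -16 (m(g, z) = -1*16 = -16)
U = 18 (U = 27 - (-14 + 23) = 27 - 1*9 = 27 - 9 = 18)
M(-7, m(-4, 4))*(U - 94) = sqrt((-7)**2 + (-16)**2)*(18 - 94) = sqrt(49 + 256)*(-76) = sqrt(305)*(-76) = -76*sqrt(305)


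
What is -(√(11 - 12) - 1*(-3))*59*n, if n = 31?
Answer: -5487 - 1829*I ≈ -5487.0 - 1829.0*I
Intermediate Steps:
-(√(11 - 12) - 1*(-3))*59*n = -(√(11 - 12) - 1*(-3))*59*31 = -(√(-1) + 3)*59*31 = -(I + 3)*59*31 = -(3 + I)*59*31 = -(177 + 59*I)*31 = -(5487 + 1829*I) = -5487 - 1829*I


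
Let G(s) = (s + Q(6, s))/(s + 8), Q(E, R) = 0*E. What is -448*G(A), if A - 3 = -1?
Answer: -448/5 ≈ -89.600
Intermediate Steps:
A = 2 (A = 3 - 1 = 2)
Q(E, R) = 0
G(s) = s/(8 + s) (G(s) = (s + 0)/(s + 8) = s/(8 + s))
-448*G(A) = -896/(8 + 2) = -896/10 = -448*1/5 = -448/5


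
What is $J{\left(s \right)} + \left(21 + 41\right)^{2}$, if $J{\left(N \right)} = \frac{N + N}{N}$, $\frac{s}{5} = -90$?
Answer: $3846$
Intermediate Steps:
$s = -450$ ($s = 5 \left(-90\right) = -450$)
$J{\left(N \right)} = 2$ ($J{\left(N \right)} = \frac{2 N}{N} = 2$)
$J{\left(s \right)} + \left(21 + 41\right)^{2} = 2 + \left(21 + 41\right)^{2} = 2 + 62^{2} = 2 + 3844 = 3846$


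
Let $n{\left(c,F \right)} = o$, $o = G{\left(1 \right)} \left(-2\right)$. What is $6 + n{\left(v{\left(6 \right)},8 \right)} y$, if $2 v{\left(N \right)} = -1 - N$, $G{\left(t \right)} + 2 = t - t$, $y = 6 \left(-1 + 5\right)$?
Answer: $102$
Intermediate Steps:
$y = 24$ ($y = 6 \cdot 4 = 24$)
$G{\left(t \right)} = -2$ ($G{\left(t \right)} = -2 + \left(t - t\right) = -2 + 0 = -2$)
$o = 4$ ($o = \left(-2\right) \left(-2\right) = 4$)
$v{\left(N \right)} = - \frac{1}{2} - \frac{N}{2}$ ($v{\left(N \right)} = \frac{-1 - N}{2} = - \frac{1}{2} - \frac{N}{2}$)
$n{\left(c,F \right)} = 4$
$6 + n{\left(v{\left(6 \right)},8 \right)} y = 6 + 4 \cdot 24 = 6 + 96 = 102$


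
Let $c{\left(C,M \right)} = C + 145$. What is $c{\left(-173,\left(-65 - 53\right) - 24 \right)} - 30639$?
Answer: $-30667$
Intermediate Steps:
$c{\left(C,M \right)} = 145 + C$
$c{\left(-173,\left(-65 - 53\right) - 24 \right)} - 30639 = \left(145 - 173\right) - 30639 = -28 - 30639 = -30667$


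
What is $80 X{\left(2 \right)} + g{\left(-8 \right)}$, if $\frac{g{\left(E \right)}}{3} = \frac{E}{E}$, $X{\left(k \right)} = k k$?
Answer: $323$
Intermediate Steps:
$X{\left(k \right)} = k^{2}$
$g{\left(E \right)} = 3$ ($g{\left(E \right)} = 3 \frac{E}{E} = 3 \cdot 1 = 3$)
$80 X{\left(2 \right)} + g{\left(-8 \right)} = 80 \cdot 2^{2} + 3 = 80 \cdot 4 + 3 = 320 + 3 = 323$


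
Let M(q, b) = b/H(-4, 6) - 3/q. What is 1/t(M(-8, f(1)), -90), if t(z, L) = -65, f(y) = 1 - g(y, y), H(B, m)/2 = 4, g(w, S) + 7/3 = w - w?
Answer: -1/65 ≈ -0.015385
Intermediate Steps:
g(w, S) = -7/3 (g(w, S) = -7/3 + (w - w) = -7/3 + 0 = -7/3)
H(B, m) = 8 (H(B, m) = 2*4 = 8)
f(y) = 10/3 (f(y) = 1 - 1*(-7/3) = 1 + 7/3 = 10/3)
M(q, b) = -3/q + b/8 (M(q, b) = b/8 - 3/q = -3/q + b/8)
1/t(M(-8, f(1)), -90) = 1/(-65) = -1/65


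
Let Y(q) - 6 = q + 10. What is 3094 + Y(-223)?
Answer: 2887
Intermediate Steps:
Y(q) = 16 + q (Y(q) = 6 + (q + 10) = 6 + (10 + q) = 16 + q)
3094 + Y(-223) = 3094 + (16 - 223) = 3094 - 207 = 2887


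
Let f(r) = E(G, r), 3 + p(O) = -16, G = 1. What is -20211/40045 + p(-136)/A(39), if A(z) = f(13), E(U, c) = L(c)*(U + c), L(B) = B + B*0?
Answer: -4439257/7288190 ≈ -0.60910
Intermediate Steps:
L(B) = B (L(B) = B + 0 = B)
p(O) = -19 (p(O) = -3 - 16 = -19)
E(U, c) = c*(U + c)
f(r) = r*(1 + r)
A(z) = 182 (A(z) = 13*(1 + 13) = 13*14 = 182)
-20211/40045 + p(-136)/A(39) = -20211/40045 - 19/182 = -4439257/7288190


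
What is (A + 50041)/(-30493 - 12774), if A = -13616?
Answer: -36425/43267 ≈ -0.84187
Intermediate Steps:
(A + 50041)/(-30493 - 12774) = (-13616 + 50041)/(-30493 - 12774) = 36425/(-43267) = 36425*(-1/43267) = -36425/43267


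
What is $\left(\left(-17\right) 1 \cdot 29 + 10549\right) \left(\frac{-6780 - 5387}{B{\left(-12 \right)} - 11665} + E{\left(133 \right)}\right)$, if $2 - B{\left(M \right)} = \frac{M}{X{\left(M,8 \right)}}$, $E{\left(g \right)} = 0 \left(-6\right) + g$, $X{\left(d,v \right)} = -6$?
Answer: $\frac{15723682272}{11665} \approx 1.3479 \cdot 10^{6}$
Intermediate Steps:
$E{\left(g \right)} = g$ ($E{\left(g \right)} = 0 + g = g$)
$B{\left(M \right)} = 2 + \frac{M}{6}$ ($B{\left(M \right)} = 2 - \frac{M}{-6} = 2 - M \left(- \frac{1}{6}\right) = 2 - - \frac{M}{6} = 2 + \frac{M}{6}$)
$\left(\left(-17\right) 1 \cdot 29 + 10549\right) \left(\frac{-6780 - 5387}{B{\left(-12 \right)} - 11665} + E{\left(133 \right)}\right) = \left(\left(-17\right) 1 \cdot 29 + 10549\right) \left(\frac{-6780 - 5387}{\left(2 + \frac{1}{6} \left(-12\right)\right) - 11665} + 133\right) = \left(\left(-17\right) 29 + 10549\right) \left(- \frac{12167}{\left(2 - 2\right) - 11665} + 133\right) = \left(-493 + 10549\right) \left(- \frac{12167}{0 - 11665} + 133\right) = 10056 \left(- \frac{12167}{-11665} + 133\right) = 10056 \left(\left(-12167\right) \left(- \frac{1}{11665}\right) + 133\right) = 10056 \left(\frac{12167}{11665} + 133\right) = 10056 \cdot \frac{1563612}{11665} = \frac{15723682272}{11665}$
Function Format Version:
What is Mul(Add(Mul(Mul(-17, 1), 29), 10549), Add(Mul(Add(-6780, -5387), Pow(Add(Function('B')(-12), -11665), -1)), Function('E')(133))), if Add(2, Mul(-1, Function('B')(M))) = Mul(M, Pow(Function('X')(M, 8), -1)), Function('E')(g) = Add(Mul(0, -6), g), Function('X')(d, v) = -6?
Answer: Rational(15723682272, 11665) ≈ 1.3479e+6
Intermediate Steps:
Function('E')(g) = g (Function('E')(g) = Add(0, g) = g)
Function('B')(M) = Add(2, Mul(Rational(1, 6), M)) (Function('B')(M) = Add(2, Mul(-1, Mul(M, Pow(-6, -1)))) = Add(2, Mul(-1, Mul(M, Rational(-1, 6)))) = Add(2, Mul(-1, Mul(Rational(-1, 6), M))) = Add(2, Mul(Rational(1, 6), M)))
Mul(Add(Mul(Mul(-17, 1), 29), 10549), Add(Mul(Add(-6780, -5387), Pow(Add(Function('B')(-12), -11665), -1)), Function('E')(133))) = Mul(Add(Mul(Mul(-17, 1), 29), 10549), Add(Mul(Add(-6780, -5387), Pow(Add(Add(2, Mul(Rational(1, 6), -12)), -11665), -1)), 133)) = Mul(Add(Mul(-17, 29), 10549), Add(Mul(-12167, Pow(Add(Add(2, -2), -11665), -1)), 133)) = Mul(Add(-493, 10549), Add(Mul(-12167, Pow(Add(0, -11665), -1)), 133)) = Mul(10056, Add(Mul(-12167, Pow(-11665, -1)), 133)) = Mul(10056, Add(Mul(-12167, Rational(-1, 11665)), 133)) = Mul(10056, Add(Rational(12167, 11665), 133)) = Mul(10056, Rational(1563612, 11665)) = Rational(15723682272, 11665)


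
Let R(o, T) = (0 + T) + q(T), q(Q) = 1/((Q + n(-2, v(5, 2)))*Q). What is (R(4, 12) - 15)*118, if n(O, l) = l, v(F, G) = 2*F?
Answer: -46669/132 ≈ -353.55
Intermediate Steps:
q(Q) = 1/(Q*(10 + Q)) (q(Q) = 1/((Q + 2*5)*Q) = 1/((Q + 10)*Q) = 1/((10 + Q)*Q) = 1/(Q*(10 + Q)))
R(o, T) = T + 1/(T*(10 + T)) (R(o, T) = (0 + T) + 1/(T*(10 + T)) = T + 1/(T*(10 + T)))
(R(4, 12) - 15)*118 = ((12 + 1/(12*(10 + 12))) - 15)*118 = ((12 + (1/12)/22) - 15)*118 = ((12 + (1/12)*(1/22)) - 15)*118 = ((12 + 1/264) - 15)*118 = (3169/264 - 15)*118 = -791/264*118 = -46669/132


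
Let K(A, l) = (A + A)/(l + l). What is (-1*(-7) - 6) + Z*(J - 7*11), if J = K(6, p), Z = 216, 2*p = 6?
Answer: -16199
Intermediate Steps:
p = 3 (p = (1/2)*6 = 3)
K(A, l) = A/l (K(A, l) = (2*A)/((2*l)) = (2*A)*(1/(2*l)) = A/l)
J = 2 (J = 6/3 = 6*(1/3) = 2)
(-1*(-7) - 6) + Z*(J - 7*11) = (-1*(-7) - 6) + 216*(2 - 7*11) = (7 - 6) + 216*(2 - 77) = 1 + 216*(-75) = 1 - 16200 = -16199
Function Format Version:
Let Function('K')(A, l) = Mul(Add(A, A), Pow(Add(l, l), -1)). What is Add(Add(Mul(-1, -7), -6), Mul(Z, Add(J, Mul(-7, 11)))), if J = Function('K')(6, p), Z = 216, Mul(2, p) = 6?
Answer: -16199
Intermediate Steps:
p = 3 (p = Mul(Rational(1, 2), 6) = 3)
Function('K')(A, l) = Mul(A, Pow(l, -1)) (Function('K')(A, l) = Mul(Mul(2, A), Pow(Mul(2, l), -1)) = Mul(Mul(2, A), Mul(Rational(1, 2), Pow(l, -1))) = Mul(A, Pow(l, -1)))
J = 2 (J = Mul(6, Pow(3, -1)) = Mul(6, Rational(1, 3)) = 2)
Add(Add(Mul(-1, -7), -6), Mul(Z, Add(J, Mul(-7, 11)))) = Add(Add(Mul(-1, -7), -6), Mul(216, Add(2, Mul(-7, 11)))) = Add(Add(7, -6), Mul(216, Add(2, -77))) = Add(1, Mul(216, -75)) = Add(1, -16200) = -16199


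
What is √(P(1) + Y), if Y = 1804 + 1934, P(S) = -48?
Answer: 3*√410 ≈ 60.745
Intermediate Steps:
Y = 3738
√(P(1) + Y) = √(-48 + 3738) = √3690 = 3*√410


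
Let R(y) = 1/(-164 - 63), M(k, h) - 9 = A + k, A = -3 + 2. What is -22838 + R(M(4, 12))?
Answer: -5184227/227 ≈ -22838.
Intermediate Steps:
A = -1
M(k, h) = 8 + k (M(k, h) = 9 + (-1 + k) = 8 + k)
R(y) = -1/227 (R(y) = 1/(-227) = -1/227)
-22838 + R(M(4, 12)) = -22838 - 1/227 = -5184227/227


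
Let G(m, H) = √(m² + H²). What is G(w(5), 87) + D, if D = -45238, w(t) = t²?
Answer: -45238 + √8194 ≈ -45148.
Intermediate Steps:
G(m, H) = √(H² + m²)
G(w(5), 87) + D = √(87² + (5²)²) - 45238 = √(7569 + 25²) - 45238 = √(7569 + 625) - 45238 = √8194 - 45238 = -45238 + √8194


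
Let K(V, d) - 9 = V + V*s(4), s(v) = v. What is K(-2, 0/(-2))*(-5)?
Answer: 5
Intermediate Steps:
K(V, d) = 9 + 5*V (K(V, d) = 9 + (V + V*4) = 9 + (V + 4*V) = 9 + 5*V)
K(-2, 0/(-2))*(-5) = (9 + 5*(-2))*(-5) = (9 - 10)*(-5) = -1*(-5) = 5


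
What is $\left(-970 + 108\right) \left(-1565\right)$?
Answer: $1349030$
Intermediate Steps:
$\left(-970 + 108\right) \left(-1565\right) = \left(-862\right) \left(-1565\right) = 1349030$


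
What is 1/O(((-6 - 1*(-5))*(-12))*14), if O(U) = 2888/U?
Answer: 21/361 ≈ 0.058172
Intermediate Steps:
1/O(((-6 - 1*(-5))*(-12))*14) = 1/(2888/((((-6 - 1*(-5))*(-12))*14))) = 1/(2888/((((-6 + 5)*(-12))*14))) = 1/(2888/((-1*(-12)*14))) = 1/(2888/((12*14))) = 1/(2888/168) = 1/(2888*(1/168)) = 1/(361/21) = 21/361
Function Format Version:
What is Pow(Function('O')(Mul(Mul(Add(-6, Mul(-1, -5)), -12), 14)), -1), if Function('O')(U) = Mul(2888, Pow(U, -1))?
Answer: Rational(21, 361) ≈ 0.058172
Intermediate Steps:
Pow(Function('O')(Mul(Mul(Add(-6, Mul(-1, -5)), -12), 14)), -1) = Pow(Mul(2888, Pow(Mul(Mul(Add(-6, Mul(-1, -5)), -12), 14), -1)), -1) = Pow(Mul(2888, Pow(Mul(Mul(Add(-6, 5), -12), 14), -1)), -1) = Pow(Mul(2888, Pow(Mul(Mul(-1, -12), 14), -1)), -1) = Pow(Mul(2888, Pow(Mul(12, 14), -1)), -1) = Pow(Mul(2888, Pow(168, -1)), -1) = Pow(Mul(2888, Rational(1, 168)), -1) = Pow(Rational(361, 21), -1) = Rational(21, 361)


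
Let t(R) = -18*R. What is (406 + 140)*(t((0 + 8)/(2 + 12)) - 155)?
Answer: -90246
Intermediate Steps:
(406 + 140)*(t((0 + 8)/(2 + 12)) - 155) = (406 + 140)*(-18*(0 + 8)/(2 + 12) - 155) = 546*(-144/14 - 155) = 546*(-18*4/7 - 155) = 546*(-72/7 - 155) = 546*(-1157/7) = -90246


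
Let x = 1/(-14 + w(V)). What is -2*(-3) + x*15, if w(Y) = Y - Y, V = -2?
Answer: 69/14 ≈ 4.9286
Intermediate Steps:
w(Y) = 0
x = -1/14 (x = 1/(-14 + 0) = 1/(-14) = -1/14 ≈ -0.071429)
-2*(-3) + x*15 = -2*(-3) - 1/14*15 = 6 - 15/14 = 69/14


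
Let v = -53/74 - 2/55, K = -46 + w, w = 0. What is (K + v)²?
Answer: 36207620089/16564900 ≈ 2185.8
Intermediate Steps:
K = -46 (K = -46 + 0 = -46)
v = -3063/4070 (v = -53*1/74 - 2*1/55 = -53/74 - 2/55 = -3063/4070 ≈ -0.75258)
(K + v)² = (-46 - 3063/4070)² = (-190283/4070)² = 36207620089/16564900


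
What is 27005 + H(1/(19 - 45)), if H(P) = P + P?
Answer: 351064/13 ≈ 27005.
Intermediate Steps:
H(P) = 2*P
27005 + H(1/(19 - 45)) = 27005 + 2/(19 - 45) = 27005 + 2/(-26) = 27005 + 2*(-1/26) = 27005 - 1/13 = 351064/13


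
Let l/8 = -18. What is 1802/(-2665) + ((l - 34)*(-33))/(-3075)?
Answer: -34464/13325 ≈ -2.5864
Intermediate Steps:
l = -144 (l = 8*(-18) = -144)
1802/(-2665) + ((l - 34)*(-33))/(-3075) = 1802/(-2665) + ((-144 - 34)*(-33))/(-3075) = 1802*(-1/2665) - 178*(-33)*(-1/3075) = -1802/2665 + 5874*(-1/3075) = -1802/2665 - 1958/1025 = -34464/13325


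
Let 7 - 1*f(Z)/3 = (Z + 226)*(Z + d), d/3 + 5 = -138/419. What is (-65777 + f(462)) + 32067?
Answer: -399833947/419 ≈ -9.5426e+5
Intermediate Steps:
d = -6699/419 (d = -15 + 3*(-138/419) = -15 - 414/419 = -6699/419 ≈ -15.988)
f(Z) = 21 - 3*(226 + Z)*(-6699/419 + Z) (f(Z) = 21 - 3*(Z + 226)*(Z - 6699/419) = 21 - 3*(226 + Z)*(-6699/419 + Z))
(-65777 + f(462)) + 32067 = (-65777 + (4550721/419 - 3*462² - 263985/419*462)) + 32067 = (-65777 + (4550721/419 - 3*213444 - 121961070/419)) + 32067 = (-65777 + (4550721/419 - 640332 - 121961070/419)) + 32067 = (-65777 - 385709457/419) + 32067 = -413270020/419 + 32067 = -399833947/419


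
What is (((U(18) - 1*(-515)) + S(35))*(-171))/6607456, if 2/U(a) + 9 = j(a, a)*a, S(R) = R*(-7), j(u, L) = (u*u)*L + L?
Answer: -135035717/19325156936 ≈ -0.0069876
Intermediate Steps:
j(u, L) = L + L*u² (j(u, L) = u²*L + L = L*u² + L = L + L*u²)
S(R) = -7*R
U(a) = 2/(-9 + a²*(1 + a²)) (U(a) = 2/(-9 + (a*(1 + a²))*a) = 2/(-9 + a²*(1 + a²)))
(((U(18) - 1*(-515)) + S(35))*(-171))/6607456 = (((2/(-9 + 18² + 18⁴) - 1*(-515)) - 7*35)*(-171))/6607456 = (((2/(-9 + 324 + 104976) + 515) - 245)*(-171))*(1/6607456) = (((2/105291 + 515) - 245)*(-171))*(1/6607456) = ((54224867/105291 - 245)*(-171))*(1/6607456) = ((28428572/105291)*(-171))*(1/6607456) = -540142868/11699*1/6607456 = -135035717/19325156936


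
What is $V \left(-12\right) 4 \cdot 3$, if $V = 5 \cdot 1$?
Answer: $-720$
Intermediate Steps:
$V = 5$
$V \left(-12\right) 4 \cdot 3 = 5 \left(-12\right) 4 \cdot 3 = \left(-60\right) 12 = -720$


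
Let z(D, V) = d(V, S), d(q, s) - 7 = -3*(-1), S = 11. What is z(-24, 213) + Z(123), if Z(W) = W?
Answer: 133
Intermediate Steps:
d(q, s) = 10 (d(q, s) = 7 - 3*(-1) = 7 + 3 = 10)
z(D, V) = 10
z(-24, 213) + Z(123) = 10 + 123 = 133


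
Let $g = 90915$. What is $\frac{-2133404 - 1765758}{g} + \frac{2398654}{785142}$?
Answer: $- \frac{473887037099}{11896864155} \approx -39.833$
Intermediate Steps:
$\frac{-2133404 - 1765758}{g} + \frac{2398654}{785142} = \frac{-2133404 - 1765758}{90915} + \frac{2398654}{785142} = \left(-2133404 - 1765758\right) \frac{1}{90915} + 2398654 \cdot \frac{1}{785142} = \left(-3899162\right) \frac{1}{90915} + \frac{1199327}{392571} = - \frac{3899162}{90915} + \frac{1199327}{392571} = - \frac{473887037099}{11896864155}$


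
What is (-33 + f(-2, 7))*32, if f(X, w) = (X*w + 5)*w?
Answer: -3072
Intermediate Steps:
f(X, w) = w*(5 + X*w) (f(X, w) = (5 + X*w)*w = w*(5 + X*w))
(-33 + f(-2, 7))*32 = (-33 + 7*(5 - 2*7))*32 = (-33 + 7*(5 - 14))*32 = (-33 + 7*(-9))*32 = (-33 - 63)*32 = -96*32 = -3072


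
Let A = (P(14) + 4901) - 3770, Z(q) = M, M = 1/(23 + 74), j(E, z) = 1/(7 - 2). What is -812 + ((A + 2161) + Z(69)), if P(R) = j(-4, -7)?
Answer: 1202902/485 ≈ 2480.2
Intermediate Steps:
j(E, z) = ⅕ (j(E, z) = 1/5 = ⅕)
P(R) = ⅕
M = 1/97 ≈ 0.010309
Z(q) = 1/97
A = 5656/5 (A = (⅕ + 4901) - 3770 = 24506/5 - 3770 = 5656/5 ≈ 1131.2)
-812 + ((A + 2161) + Z(69)) = -812 + ((5656/5 + 2161) + 1/97) = -812 + (16461/5 + 1/97) = -812 + 1596722/485 = 1202902/485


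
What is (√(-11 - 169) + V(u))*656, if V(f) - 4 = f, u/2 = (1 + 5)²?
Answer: 49856 + 3936*I*√5 ≈ 49856.0 + 8801.2*I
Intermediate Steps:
u = 72 (u = 2*(1 + 5)² = 2*6² = 2*36 = 72)
V(f) = 4 + f
(√(-11 - 169) + V(u))*656 = (√(-11 - 169) + (4 + 72))*656 = (√(-180) + 76)*656 = (6*I*√5 + 76)*656 = (76 + 6*I*√5)*656 = 49856 + 3936*I*√5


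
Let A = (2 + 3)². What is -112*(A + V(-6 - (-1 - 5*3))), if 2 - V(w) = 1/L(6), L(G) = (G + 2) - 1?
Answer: -3008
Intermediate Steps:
A = 25 (A = 5² = 25)
L(G) = 1 + G (L(G) = (2 + G) - 1 = 1 + G)
V(w) = 13/7 (V(w) = 2 - 1/(1 + 6) = 2 - 1/7 = 2 - 1*⅐ = 2 - ⅐ = 13/7)
-112*(A + V(-6 - (-1 - 5*3))) = -112*(25 + 13/7) = -112*188/7 = -3008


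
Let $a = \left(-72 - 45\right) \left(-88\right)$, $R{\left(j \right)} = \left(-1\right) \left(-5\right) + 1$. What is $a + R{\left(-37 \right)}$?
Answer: $10302$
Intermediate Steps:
$R{\left(j \right)} = 6$ ($R{\left(j \right)} = 5 + 1 = 6$)
$a = 10296$ ($a = \left(-117\right) \left(-88\right) = 10296$)
$a + R{\left(-37 \right)} = 10296 + 6 = 10302$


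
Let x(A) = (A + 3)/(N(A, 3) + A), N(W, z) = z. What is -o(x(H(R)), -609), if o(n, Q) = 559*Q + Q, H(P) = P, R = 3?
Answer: 341040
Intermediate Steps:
x(A) = 1 (x(A) = (A + 3)/(3 + A) = (3 + A)/(3 + A) = 1)
o(n, Q) = 560*Q
-o(x(H(R)), -609) = -560*(-609) = -1*(-341040) = 341040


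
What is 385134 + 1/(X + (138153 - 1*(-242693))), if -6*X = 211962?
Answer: 133071114547/345519 ≈ 3.8513e+5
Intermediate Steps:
X = -35327 (X = -1/6*211962 = -35327)
385134 + 1/(X + (138153 - 1*(-242693))) = 385134 + 1/(-35327 + (138153 - 1*(-242693))) = 385134 + 1/(-35327 + (138153 + 242693)) = 385134 + 1/(-35327 + 380846) = 385134 + 1/345519 = 133071114547/345519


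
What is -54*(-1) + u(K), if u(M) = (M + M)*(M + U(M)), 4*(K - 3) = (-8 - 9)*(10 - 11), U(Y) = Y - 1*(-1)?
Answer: 1115/4 ≈ 278.75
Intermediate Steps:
U(Y) = 1 + Y (U(Y) = Y + 1 = 1 + Y)
K = 29/4 (K = 3 + ((-8 - 9)*(10 - 11))/4 = 3 + (-17*(-1))/4 = 3 + (¼)*17 = 3 + 17/4 = 29/4 ≈ 7.2500)
u(M) = 2*M*(1 + 2*M) (u(M) = (M + M)*(M + (1 + M)) = (2*M)*(1 + 2*M) = 2*M*(1 + 2*M))
-54*(-1) + u(K) = -54*(-1) + 2*(29/4)*(1 + 2*(29/4)) = 54 + 2*(29/4)*(1 + 29/2) = 54 + 2*(29/4)*(31/2) = 54 + 899/4 = 1115/4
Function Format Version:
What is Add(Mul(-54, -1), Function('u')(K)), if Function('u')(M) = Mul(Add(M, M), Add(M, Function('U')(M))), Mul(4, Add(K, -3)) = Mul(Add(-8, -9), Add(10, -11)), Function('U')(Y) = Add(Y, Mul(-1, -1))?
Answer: Rational(1115, 4) ≈ 278.75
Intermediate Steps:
Function('U')(Y) = Add(1, Y) (Function('U')(Y) = Add(Y, 1) = Add(1, Y))
K = Rational(29, 4) (K = Add(3, Mul(Rational(1, 4), Mul(Add(-8, -9), Add(10, -11)))) = Add(3, Mul(Rational(1, 4), Mul(-17, -1))) = Add(3, Mul(Rational(1, 4), 17)) = Add(3, Rational(17, 4)) = Rational(29, 4) ≈ 7.2500)
Function('u')(M) = Mul(2, M, Add(1, Mul(2, M))) (Function('u')(M) = Mul(Add(M, M), Add(M, Add(1, M))) = Mul(Mul(2, M), Add(1, Mul(2, M))) = Mul(2, M, Add(1, Mul(2, M))))
Add(Mul(-54, -1), Function('u')(K)) = Add(Mul(-54, -1), Mul(2, Rational(29, 4), Add(1, Mul(2, Rational(29, 4))))) = Add(54, Mul(2, Rational(29, 4), Add(1, Rational(29, 2)))) = Add(54, Mul(2, Rational(29, 4), Rational(31, 2))) = Add(54, Rational(899, 4)) = Rational(1115, 4)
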